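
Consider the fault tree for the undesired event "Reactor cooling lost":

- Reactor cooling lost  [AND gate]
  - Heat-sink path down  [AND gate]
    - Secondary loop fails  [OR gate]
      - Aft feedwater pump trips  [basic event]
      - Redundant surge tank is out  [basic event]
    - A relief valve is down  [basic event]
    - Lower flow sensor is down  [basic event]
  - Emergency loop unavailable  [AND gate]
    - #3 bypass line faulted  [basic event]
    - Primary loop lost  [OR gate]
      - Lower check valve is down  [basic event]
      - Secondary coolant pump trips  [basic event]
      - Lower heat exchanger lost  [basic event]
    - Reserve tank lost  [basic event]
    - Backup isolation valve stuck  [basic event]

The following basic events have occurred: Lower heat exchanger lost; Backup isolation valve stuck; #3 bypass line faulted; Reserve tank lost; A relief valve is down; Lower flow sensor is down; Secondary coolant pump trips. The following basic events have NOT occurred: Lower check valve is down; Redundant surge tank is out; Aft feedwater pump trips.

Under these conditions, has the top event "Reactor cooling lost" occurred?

Secondary loop fails [OR]: Aft feedwater pump trips=not, Redundant surge tank is out=not → no input occurs → does not occur.
Heat-sink path down [AND]: Secondary loop fails=not, A relief valve is down=occurs, Lower flow sensor is down=occurs → not all inputs occur → does not occur.
Primary loop lost [OR]: Lower check valve is down=not, Secondary coolant pump trips=occurs, Lower heat exchanger lost=occurs → at least one input occurs → occurs.
Emergency loop unavailable [AND]: #3 bypass line faulted=occurs, Primary loop lost=occurs, Reserve tank lost=occurs, Backup isolation valve stuck=occurs → all inputs occur → occurs.
Reactor cooling lost [AND]: Heat-sink path down=not, Emergency loop unavailable=occurs → not all inputs occur → does not occur.

No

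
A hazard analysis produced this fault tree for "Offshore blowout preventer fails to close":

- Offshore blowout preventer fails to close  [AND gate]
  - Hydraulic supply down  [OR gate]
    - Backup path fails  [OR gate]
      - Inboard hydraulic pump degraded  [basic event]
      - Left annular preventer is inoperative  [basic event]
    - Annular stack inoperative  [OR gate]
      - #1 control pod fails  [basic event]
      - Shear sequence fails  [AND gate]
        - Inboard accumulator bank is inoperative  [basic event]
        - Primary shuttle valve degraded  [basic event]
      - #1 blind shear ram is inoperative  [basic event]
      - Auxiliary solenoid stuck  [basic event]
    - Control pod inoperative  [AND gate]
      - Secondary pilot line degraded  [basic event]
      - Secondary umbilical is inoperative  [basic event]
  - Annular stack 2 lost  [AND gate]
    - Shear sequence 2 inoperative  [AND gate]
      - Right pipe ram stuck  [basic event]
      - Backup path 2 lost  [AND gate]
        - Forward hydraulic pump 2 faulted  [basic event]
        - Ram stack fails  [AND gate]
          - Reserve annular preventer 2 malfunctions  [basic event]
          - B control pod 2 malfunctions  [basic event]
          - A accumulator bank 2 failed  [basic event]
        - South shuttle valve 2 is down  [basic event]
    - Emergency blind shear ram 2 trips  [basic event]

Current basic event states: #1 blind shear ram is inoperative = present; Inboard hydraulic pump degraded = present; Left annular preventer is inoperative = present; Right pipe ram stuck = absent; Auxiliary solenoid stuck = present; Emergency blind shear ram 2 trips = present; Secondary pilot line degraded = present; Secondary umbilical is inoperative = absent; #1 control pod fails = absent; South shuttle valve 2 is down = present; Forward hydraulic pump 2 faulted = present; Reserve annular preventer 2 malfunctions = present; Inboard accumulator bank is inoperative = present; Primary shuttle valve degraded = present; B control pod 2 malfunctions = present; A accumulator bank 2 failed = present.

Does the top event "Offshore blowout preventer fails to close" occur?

No

Backup path fails [OR]: Inboard hydraulic pump degraded=occurs, Left annular preventer is inoperative=occurs → at least one input occurs → occurs.
Shear sequence fails [AND]: Inboard accumulator bank is inoperative=occurs, Primary shuttle valve degraded=occurs → all inputs occur → occurs.
Annular stack inoperative [OR]: #1 control pod fails=not, Shear sequence fails=occurs, #1 blind shear ram is inoperative=occurs, Auxiliary solenoid stuck=occurs → at least one input occurs → occurs.
Control pod inoperative [AND]: Secondary pilot line degraded=occurs, Secondary umbilical is inoperative=not → not all inputs occur → does not occur.
Hydraulic supply down [OR]: Backup path fails=occurs, Annular stack inoperative=occurs, Control pod inoperative=not → at least one input occurs → occurs.
Ram stack fails [AND]: Reserve annular preventer 2 malfunctions=occurs, B control pod 2 malfunctions=occurs, A accumulator bank 2 failed=occurs → all inputs occur → occurs.
Backup path 2 lost [AND]: Forward hydraulic pump 2 faulted=occurs, Ram stack fails=occurs, South shuttle valve 2 is down=occurs → all inputs occur → occurs.
Shear sequence 2 inoperative [AND]: Right pipe ram stuck=not, Backup path 2 lost=occurs → not all inputs occur → does not occur.
Annular stack 2 lost [AND]: Shear sequence 2 inoperative=not, Emergency blind shear ram 2 trips=occurs → not all inputs occur → does not occur.
Offshore blowout preventer fails to close [AND]: Hydraulic supply down=occurs, Annular stack 2 lost=not → not all inputs occur → does not occur.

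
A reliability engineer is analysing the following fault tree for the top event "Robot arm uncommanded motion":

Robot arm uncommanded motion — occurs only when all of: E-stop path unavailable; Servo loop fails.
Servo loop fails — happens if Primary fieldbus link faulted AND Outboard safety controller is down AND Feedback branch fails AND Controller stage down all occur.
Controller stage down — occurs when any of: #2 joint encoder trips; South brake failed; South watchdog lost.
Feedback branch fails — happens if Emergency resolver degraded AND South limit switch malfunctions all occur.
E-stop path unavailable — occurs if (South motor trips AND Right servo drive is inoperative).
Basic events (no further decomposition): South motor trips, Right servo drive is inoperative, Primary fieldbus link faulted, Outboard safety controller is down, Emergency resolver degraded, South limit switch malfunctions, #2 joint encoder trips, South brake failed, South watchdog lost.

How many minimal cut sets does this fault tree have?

E-stop path unavailable [AND]: one cut set from each child combined → 1 × 1 = 1 cut set(s).
Feedback branch fails [AND]: one cut set from each child combined → 1 × 1 = 1 cut set(s).
Controller stage down [OR]: union of children's cut sets → 3 cut set(s).
Servo loop fails [AND]: one cut set from each child combined → 1 × 1 × 1 × 3 = 3 cut set(s).
Robot arm uncommanded motion [AND]: one cut set from each child combined → 1 × 3 = 3 cut set(s).
Minimal cut sets: {#2 joint encoder trips, Emergency resolver degraded, Outboard safety controller is down, Primary fieldbus link faulted, Right servo drive is inoperative, South limit switch malfunctions, South motor trips}; {Emergency resolver degraded, Outboard safety controller is down, Primary fieldbus link faulted, Right servo drive is inoperative, South brake failed, South limit switch malfunctions, South motor trips}; {Emergency resolver degraded, Outboard safety controller is down, Primary fieldbus link faulted, Right servo drive is inoperative, South limit switch malfunctions, South motor trips, South watchdog lost}.

3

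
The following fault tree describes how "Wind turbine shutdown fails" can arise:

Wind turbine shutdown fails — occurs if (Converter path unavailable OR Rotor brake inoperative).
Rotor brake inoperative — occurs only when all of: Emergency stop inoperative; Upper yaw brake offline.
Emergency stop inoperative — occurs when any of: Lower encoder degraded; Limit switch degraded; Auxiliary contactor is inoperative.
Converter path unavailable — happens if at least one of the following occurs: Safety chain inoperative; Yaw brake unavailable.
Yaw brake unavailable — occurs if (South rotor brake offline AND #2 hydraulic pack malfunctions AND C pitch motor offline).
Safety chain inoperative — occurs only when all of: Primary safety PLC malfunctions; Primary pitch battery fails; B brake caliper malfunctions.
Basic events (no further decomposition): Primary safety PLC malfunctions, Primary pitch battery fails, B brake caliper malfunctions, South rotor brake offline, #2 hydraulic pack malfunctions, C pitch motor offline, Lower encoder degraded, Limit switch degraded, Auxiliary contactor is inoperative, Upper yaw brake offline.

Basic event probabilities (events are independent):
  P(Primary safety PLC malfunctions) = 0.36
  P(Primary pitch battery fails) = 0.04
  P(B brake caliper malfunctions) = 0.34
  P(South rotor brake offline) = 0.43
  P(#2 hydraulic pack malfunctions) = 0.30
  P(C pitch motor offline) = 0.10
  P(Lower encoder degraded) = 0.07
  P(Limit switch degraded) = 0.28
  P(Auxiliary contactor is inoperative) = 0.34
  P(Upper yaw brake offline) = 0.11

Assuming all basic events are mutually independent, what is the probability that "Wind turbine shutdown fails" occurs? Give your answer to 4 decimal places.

P(Safety chain inoperative) [AND] = 0.36 × 0.04 × 0.34 = 0.004896
P(Yaw brake unavailable) [AND] = 0.43 × 0.30 × 0.10 = 0.012900
P(Converter path unavailable) [OR] = 1 − (1−0.004896) × (1−0.012900) = 0.017733
P(Emergency stop inoperative) [OR] = 1 − (1−0.07) × (1−0.28) × (1−0.34) = 0.558064
P(Rotor brake inoperative) [AND] = 0.558064 × 0.11 = 0.061387
P(Wind turbine shutdown fails) [OR] = 1 − (1−0.017733) × (1−0.061387) = 0.078031
Rounded to 4 decimal places: P(Wind turbine shutdown fails) ≈ 0.0780.

0.0780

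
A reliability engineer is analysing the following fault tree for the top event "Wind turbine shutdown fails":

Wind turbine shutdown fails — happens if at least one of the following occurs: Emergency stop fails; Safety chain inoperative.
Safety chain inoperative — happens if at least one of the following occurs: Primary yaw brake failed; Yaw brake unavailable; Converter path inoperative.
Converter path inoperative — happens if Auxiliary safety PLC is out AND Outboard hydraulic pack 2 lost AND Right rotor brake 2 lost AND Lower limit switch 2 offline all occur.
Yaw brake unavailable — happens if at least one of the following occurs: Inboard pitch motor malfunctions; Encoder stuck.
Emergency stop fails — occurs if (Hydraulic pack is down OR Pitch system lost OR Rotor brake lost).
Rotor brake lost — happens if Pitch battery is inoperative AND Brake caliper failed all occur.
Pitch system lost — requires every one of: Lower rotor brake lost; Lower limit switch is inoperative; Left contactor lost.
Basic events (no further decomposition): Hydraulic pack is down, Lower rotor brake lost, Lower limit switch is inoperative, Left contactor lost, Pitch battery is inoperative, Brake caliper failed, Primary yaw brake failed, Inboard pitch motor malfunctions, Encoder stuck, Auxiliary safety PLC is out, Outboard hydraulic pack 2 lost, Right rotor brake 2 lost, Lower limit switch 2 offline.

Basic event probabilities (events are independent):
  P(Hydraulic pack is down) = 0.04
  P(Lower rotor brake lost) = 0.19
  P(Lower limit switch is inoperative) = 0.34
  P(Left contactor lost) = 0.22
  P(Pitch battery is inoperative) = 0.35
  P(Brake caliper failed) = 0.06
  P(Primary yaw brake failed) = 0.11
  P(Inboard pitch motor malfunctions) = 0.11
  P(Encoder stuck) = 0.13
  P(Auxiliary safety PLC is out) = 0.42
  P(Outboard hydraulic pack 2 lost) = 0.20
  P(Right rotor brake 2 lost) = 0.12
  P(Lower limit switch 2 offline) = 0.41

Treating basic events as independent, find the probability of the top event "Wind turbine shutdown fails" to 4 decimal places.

P(Pitch system lost) [AND] = 0.19 × 0.34 × 0.22 = 0.014212
P(Rotor brake lost) [AND] = 0.35 × 0.06 = 0.021000
P(Emergency stop fails) [OR] = 1 − (1−0.04) × (1−0.014212) × (1−0.021000) = 0.073517
P(Yaw brake unavailable) [OR] = 1 − (1−0.11) × (1−0.13) = 0.225700
P(Converter path inoperative) [AND] = 0.42 × 0.20 × 0.12 × 0.41 = 0.004133
P(Safety chain inoperative) [OR] = 1 − (1−0.11) × (1−0.225700) × (1−0.004133) = 0.313721
P(Wind turbine shutdown fails) [OR] = 1 − (1−0.073517) × (1−0.313721) = 0.364174
Rounded to 4 decimal places: P(Wind turbine shutdown fails) ≈ 0.3642.

0.3642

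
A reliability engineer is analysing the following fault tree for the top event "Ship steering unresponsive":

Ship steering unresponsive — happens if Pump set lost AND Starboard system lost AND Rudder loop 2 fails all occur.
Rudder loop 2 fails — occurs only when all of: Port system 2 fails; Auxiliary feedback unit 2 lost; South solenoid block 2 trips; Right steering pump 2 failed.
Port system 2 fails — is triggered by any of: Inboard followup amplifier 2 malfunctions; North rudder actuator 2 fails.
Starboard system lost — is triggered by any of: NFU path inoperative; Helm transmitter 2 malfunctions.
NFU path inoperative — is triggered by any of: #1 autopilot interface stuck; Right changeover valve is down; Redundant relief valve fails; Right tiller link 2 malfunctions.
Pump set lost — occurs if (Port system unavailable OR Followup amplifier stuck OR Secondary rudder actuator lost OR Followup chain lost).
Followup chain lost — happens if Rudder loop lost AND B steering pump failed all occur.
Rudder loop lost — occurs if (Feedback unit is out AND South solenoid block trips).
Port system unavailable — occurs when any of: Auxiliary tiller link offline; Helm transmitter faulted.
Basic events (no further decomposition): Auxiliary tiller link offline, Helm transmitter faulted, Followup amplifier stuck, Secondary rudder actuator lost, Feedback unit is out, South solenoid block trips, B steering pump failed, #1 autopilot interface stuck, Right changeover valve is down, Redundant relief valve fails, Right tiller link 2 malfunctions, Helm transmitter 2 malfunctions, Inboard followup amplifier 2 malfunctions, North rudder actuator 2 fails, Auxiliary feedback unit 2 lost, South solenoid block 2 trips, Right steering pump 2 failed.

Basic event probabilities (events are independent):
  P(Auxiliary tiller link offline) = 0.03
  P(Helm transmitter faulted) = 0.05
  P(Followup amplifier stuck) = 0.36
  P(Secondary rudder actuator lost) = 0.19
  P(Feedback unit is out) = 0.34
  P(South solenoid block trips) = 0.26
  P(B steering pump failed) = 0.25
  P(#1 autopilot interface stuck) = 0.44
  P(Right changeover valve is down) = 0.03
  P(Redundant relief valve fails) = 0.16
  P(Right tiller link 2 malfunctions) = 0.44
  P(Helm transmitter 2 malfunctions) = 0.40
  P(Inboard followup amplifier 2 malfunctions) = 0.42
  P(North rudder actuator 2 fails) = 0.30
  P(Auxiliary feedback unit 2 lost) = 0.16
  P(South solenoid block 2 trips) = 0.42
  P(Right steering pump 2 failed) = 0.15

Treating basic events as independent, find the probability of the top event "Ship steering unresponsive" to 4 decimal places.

P(Port system unavailable) [OR] = 1 − (1−0.03) × (1−0.05) = 0.078500
P(Rudder loop lost) [AND] = 0.34 × 0.26 = 0.088400
P(Followup chain lost) [AND] = 0.088400 × 0.25 = 0.022100
P(Pump set lost) [OR] = 1 − (1−0.078500) × (1−0.36) × (1−0.19) × (1−0.022100) = 0.532852
P(NFU path inoperative) [OR] = 1 − (1−0.44) × (1−0.03) × (1−0.16) × (1−0.44) = 0.744479
P(Starboard system lost) [OR] = 1 − (1−0.744479) × (1−0.40) = 0.846687
P(Port system 2 fails) [OR] = 1 − (1−0.42) × (1−0.30) = 0.594000
P(Rudder loop 2 fails) [AND] = 0.594000 × 0.16 × 0.42 × 0.15 = 0.005988
P(Ship steering unresponsive) [AND] = 0.532852 × 0.846687 × 0.005988 = 0.002702
Rounded to 4 decimal places: P(Ship steering unresponsive) ≈ 0.0027.

0.0027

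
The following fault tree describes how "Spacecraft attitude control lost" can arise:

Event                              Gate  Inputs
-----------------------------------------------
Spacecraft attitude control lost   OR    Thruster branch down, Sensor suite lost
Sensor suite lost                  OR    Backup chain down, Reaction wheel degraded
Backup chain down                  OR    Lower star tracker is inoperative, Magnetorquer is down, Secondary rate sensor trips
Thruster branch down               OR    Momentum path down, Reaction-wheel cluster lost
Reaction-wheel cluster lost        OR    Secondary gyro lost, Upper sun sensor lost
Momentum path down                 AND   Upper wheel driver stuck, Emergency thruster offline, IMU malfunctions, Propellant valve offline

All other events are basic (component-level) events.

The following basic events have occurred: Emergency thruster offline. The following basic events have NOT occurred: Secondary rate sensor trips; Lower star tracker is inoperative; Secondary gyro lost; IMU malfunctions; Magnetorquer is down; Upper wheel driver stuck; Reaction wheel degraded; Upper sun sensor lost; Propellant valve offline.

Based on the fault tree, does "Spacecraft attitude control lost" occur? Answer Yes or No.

No

Momentum path down [AND]: Upper wheel driver stuck=not, Emergency thruster offline=occurs, IMU malfunctions=not, Propellant valve offline=not → not all inputs occur → does not occur.
Reaction-wheel cluster lost [OR]: Secondary gyro lost=not, Upper sun sensor lost=not → no input occurs → does not occur.
Thruster branch down [OR]: Momentum path down=not, Reaction-wheel cluster lost=not → no input occurs → does not occur.
Backup chain down [OR]: Lower star tracker is inoperative=not, Magnetorquer is down=not, Secondary rate sensor trips=not → no input occurs → does not occur.
Sensor suite lost [OR]: Backup chain down=not, Reaction wheel degraded=not → no input occurs → does not occur.
Spacecraft attitude control lost [OR]: Thruster branch down=not, Sensor suite lost=not → no input occurs → does not occur.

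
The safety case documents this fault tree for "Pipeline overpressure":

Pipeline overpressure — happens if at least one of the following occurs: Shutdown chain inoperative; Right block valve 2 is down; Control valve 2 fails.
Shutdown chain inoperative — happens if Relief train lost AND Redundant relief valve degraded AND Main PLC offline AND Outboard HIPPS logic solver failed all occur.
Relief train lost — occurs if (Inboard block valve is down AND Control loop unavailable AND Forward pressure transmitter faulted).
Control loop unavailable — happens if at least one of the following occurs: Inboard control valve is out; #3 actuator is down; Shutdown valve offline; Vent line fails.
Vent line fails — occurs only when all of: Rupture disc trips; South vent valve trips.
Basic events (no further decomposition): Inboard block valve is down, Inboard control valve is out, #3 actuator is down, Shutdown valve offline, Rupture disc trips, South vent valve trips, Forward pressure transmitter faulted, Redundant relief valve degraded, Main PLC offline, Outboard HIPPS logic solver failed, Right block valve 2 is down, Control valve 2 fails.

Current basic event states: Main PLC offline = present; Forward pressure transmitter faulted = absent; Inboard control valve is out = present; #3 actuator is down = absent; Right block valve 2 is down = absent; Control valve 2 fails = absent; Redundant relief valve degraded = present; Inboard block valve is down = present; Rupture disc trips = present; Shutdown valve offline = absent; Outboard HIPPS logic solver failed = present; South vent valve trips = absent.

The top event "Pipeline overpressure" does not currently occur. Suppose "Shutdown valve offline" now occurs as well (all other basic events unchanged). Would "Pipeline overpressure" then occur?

No

Counterfactual: set "Shutdown valve offline" to occurred.
Vent line fails [AND]: Rupture disc trips=occurs, South vent valve trips=not → not all inputs occur → does not occur.
Control loop unavailable [OR]: Inboard control valve is out=occurs, #3 actuator is down=not, Shutdown valve offline=occurs, Vent line fails=not → at least one input occurs → occurs.
Relief train lost [AND]: Inboard block valve is down=occurs, Control loop unavailable=occurs, Forward pressure transmitter faulted=not → not all inputs occur → does not occur.
Shutdown chain inoperative [AND]: Relief train lost=not, Redundant relief valve degraded=occurs, Main PLC offline=occurs, Outboard HIPPS logic solver failed=occurs → not all inputs occur → does not occur.
Pipeline overpressure [OR]: Shutdown chain inoperative=not, Right block valve 2 is down=not, Control valve 2 fails=not → no input occurs → does not occur.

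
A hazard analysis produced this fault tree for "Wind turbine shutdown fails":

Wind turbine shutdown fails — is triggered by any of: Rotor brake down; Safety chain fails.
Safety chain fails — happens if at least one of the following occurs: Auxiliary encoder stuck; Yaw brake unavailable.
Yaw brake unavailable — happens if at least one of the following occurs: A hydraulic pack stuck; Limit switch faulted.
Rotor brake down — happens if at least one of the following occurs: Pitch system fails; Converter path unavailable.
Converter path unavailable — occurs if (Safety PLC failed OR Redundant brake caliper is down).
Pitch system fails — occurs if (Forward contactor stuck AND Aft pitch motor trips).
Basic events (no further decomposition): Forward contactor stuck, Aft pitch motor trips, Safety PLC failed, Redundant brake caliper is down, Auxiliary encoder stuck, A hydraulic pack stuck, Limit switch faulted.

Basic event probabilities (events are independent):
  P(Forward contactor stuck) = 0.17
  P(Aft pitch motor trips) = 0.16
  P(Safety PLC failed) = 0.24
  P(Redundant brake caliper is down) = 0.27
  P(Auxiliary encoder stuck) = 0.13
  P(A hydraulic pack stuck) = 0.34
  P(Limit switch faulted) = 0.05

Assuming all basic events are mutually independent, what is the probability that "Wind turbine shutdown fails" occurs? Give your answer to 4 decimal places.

P(Pitch system fails) [AND] = 0.17 × 0.16 = 0.027200
P(Converter path unavailable) [OR] = 1 − (1−0.24) × (1−0.27) = 0.445200
P(Rotor brake down) [OR] = 1 − (1−0.027200) × (1−0.445200) = 0.460291
P(Yaw brake unavailable) [OR] = 1 − (1−0.34) × (1−0.05) = 0.373000
P(Safety chain fails) [OR] = 1 − (1−0.13) × (1−0.373000) = 0.454510
P(Wind turbine shutdown fails) [OR] = 1 − (1−0.460291) × (1−0.454510) = 0.705594
Rounded to 4 decimal places: P(Wind turbine shutdown fails) ≈ 0.7056.

0.7056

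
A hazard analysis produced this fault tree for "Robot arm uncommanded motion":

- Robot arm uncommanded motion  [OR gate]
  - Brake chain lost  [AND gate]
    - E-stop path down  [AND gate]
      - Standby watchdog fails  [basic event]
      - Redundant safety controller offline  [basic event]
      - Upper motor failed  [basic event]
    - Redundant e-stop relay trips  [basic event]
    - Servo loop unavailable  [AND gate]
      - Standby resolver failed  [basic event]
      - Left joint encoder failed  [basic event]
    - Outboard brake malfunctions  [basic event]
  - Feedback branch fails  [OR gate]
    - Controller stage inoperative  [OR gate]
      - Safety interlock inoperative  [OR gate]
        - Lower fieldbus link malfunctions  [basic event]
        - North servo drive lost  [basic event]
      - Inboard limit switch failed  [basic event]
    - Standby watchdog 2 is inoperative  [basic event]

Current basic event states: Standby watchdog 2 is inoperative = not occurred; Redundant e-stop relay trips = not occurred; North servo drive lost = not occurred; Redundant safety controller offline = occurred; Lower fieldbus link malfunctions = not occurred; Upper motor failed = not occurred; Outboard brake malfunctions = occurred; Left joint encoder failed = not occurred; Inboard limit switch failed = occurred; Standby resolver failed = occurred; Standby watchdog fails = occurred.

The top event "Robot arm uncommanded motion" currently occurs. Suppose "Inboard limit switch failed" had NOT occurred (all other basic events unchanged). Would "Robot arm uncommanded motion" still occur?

Counterfactual: set "Inboard limit switch failed" to not occurred.
E-stop path down [AND]: Standby watchdog fails=occurs, Redundant safety controller offline=occurs, Upper motor failed=not → not all inputs occur → does not occur.
Servo loop unavailable [AND]: Standby resolver failed=occurs, Left joint encoder failed=not → not all inputs occur → does not occur.
Brake chain lost [AND]: E-stop path down=not, Redundant e-stop relay trips=not, Servo loop unavailable=not, Outboard brake malfunctions=occurs → not all inputs occur → does not occur.
Safety interlock inoperative [OR]: Lower fieldbus link malfunctions=not, North servo drive lost=not → no input occurs → does not occur.
Controller stage inoperative [OR]: Safety interlock inoperative=not, Inboard limit switch failed=not → no input occurs → does not occur.
Feedback branch fails [OR]: Controller stage inoperative=not, Standby watchdog 2 is inoperative=not → no input occurs → does not occur.
Robot arm uncommanded motion [OR]: Brake chain lost=not, Feedback branch fails=not → no input occurs → does not occur.

No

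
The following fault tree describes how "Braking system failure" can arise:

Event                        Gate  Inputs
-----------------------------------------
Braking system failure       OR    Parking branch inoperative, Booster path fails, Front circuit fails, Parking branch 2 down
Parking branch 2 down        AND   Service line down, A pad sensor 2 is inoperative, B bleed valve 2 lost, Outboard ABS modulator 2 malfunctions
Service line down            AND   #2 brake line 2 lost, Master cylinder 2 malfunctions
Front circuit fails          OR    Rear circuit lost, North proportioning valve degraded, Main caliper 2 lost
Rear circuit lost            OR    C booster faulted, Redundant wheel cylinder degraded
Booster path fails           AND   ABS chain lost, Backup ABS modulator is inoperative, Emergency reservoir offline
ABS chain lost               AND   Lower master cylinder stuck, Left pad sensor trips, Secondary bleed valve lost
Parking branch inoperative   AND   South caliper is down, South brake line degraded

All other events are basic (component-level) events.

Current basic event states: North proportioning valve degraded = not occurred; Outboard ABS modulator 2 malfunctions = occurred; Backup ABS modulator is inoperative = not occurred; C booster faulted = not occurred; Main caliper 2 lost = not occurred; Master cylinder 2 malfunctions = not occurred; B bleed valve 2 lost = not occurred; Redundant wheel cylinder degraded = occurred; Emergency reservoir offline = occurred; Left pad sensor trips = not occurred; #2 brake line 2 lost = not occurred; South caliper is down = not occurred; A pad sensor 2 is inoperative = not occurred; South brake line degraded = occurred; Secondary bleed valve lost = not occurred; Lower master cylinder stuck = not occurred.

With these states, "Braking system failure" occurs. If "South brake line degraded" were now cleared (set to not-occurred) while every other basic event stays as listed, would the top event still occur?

Yes

Counterfactual: set "South brake line degraded" to not occurred.
Parking branch inoperative [AND]: South caliper is down=not, South brake line degraded=not → not all inputs occur → does not occur.
ABS chain lost [AND]: Lower master cylinder stuck=not, Left pad sensor trips=not, Secondary bleed valve lost=not → not all inputs occur → does not occur.
Booster path fails [AND]: ABS chain lost=not, Backup ABS modulator is inoperative=not, Emergency reservoir offline=occurs → not all inputs occur → does not occur.
Rear circuit lost [OR]: C booster faulted=not, Redundant wheel cylinder degraded=occurs → at least one input occurs → occurs.
Front circuit fails [OR]: Rear circuit lost=occurs, North proportioning valve degraded=not, Main caliper 2 lost=not → at least one input occurs → occurs.
Service line down [AND]: #2 brake line 2 lost=not, Master cylinder 2 malfunctions=not → not all inputs occur → does not occur.
Parking branch 2 down [AND]: Service line down=not, A pad sensor 2 is inoperative=not, B bleed valve 2 lost=not, Outboard ABS modulator 2 malfunctions=occurs → not all inputs occur → does not occur.
Braking system failure [OR]: Parking branch inoperative=not, Booster path fails=not, Front circuit fails=occurs, Parking branch 2 down=not → at least one input occurs → occurs.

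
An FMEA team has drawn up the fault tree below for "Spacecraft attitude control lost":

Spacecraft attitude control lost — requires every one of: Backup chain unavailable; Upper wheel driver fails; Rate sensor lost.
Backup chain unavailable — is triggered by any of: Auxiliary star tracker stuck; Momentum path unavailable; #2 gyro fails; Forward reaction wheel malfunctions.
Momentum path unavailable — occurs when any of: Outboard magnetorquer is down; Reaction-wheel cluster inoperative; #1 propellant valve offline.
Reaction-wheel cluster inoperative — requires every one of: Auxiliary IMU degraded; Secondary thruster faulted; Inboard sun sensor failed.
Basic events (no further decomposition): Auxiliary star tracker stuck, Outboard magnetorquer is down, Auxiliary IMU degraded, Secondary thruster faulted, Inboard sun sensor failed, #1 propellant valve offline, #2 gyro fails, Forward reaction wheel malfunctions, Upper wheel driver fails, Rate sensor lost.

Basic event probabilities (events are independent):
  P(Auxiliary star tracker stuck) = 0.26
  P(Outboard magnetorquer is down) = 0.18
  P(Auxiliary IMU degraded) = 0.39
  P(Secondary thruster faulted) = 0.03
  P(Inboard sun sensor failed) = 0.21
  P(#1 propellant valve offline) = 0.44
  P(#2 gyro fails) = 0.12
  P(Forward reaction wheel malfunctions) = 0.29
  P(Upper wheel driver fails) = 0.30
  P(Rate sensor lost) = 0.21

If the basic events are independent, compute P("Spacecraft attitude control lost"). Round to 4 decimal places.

0.0497

P(Reaction-wheel cluster inoperative) [AND] = 0.39 × 0.03 × 0.21 = 0.002457
P(Momentum path unavailable) [OR] = 1 − (1−0.18) × (1−0.002457) × (1−0.44) = 0.541928
P(Backup chain unavailable) [OR] = 1 − (1−0.26) × (1−0.541928) × (1−0.12) × (1−0.29) = 0.788209
P(Spacecraft attitude control lost) [AND] = 0.788209 × 0.30 × 0.21 = 0.049657
Rounded to 4 decimal places: P(Spacecraft attitude control lost) ≈ 0.0497.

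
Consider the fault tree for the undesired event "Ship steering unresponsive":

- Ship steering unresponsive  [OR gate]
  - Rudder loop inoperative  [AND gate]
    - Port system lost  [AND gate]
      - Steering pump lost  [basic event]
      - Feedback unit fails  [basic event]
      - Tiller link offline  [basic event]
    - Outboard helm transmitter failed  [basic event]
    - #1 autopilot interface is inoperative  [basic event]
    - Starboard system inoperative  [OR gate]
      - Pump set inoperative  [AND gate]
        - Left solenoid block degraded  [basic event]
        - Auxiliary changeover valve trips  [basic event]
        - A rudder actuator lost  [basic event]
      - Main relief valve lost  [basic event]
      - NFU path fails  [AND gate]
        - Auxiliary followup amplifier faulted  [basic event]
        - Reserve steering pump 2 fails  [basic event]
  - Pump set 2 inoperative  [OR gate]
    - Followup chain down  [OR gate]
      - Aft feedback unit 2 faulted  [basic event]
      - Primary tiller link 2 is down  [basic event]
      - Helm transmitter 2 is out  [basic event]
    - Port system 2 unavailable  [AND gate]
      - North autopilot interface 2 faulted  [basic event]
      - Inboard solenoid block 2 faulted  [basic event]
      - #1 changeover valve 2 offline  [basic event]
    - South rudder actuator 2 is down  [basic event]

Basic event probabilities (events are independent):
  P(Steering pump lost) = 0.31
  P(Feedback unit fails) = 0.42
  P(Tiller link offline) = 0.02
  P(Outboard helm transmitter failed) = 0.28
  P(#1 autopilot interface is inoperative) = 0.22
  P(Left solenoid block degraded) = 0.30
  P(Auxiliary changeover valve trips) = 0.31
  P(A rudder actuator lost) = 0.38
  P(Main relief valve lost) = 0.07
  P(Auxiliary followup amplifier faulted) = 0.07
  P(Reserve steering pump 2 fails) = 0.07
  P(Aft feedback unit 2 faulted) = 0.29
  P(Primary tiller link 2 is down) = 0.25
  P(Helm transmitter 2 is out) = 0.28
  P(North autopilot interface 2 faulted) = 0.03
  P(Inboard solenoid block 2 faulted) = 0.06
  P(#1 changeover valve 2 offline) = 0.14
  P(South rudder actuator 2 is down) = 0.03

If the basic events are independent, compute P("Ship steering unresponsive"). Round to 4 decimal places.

P(Port system lost) [AND] = 0.31 × 0.42 × 0.02 = 0.002604
P(Pump set inoperative) [AND] = 0.30 × 0.31 × 0.38 = 0.035340
P(NFU path fails) [AND] = 0.07 × 0.07 = 0.004900
P(Starboard system inoperative) [OR] = 1 − (1−0.035340) × (1−0.07) × (1−0.004900) = 0.107262
P(Rudder loop inoperative) [AND] = 0.002604 × 0.28 × 0.22 × 0.107262 = 0.000017
P(Followup chain down) [OR] = 1 − (1−0.29) × (1−0.25) × (1−0.28) = 0.616600
P(Port system 2 unavailable) [AND] = 0.03 × 0.06 × 0.14 = 0.000252
P(Pump set 2 inoperative) [OR] = 1 − (1−0.616600) × (1−0.000252) × (1−0.03) = 0.628196
P(Ship steering unresponsive) [OR] = 1 − (1−0.000017) × (1−0.628196) = 0.628202
Rounded to 4 decimal places: P(Ship steering unresponsive) ≈ 0.6282.

0.6282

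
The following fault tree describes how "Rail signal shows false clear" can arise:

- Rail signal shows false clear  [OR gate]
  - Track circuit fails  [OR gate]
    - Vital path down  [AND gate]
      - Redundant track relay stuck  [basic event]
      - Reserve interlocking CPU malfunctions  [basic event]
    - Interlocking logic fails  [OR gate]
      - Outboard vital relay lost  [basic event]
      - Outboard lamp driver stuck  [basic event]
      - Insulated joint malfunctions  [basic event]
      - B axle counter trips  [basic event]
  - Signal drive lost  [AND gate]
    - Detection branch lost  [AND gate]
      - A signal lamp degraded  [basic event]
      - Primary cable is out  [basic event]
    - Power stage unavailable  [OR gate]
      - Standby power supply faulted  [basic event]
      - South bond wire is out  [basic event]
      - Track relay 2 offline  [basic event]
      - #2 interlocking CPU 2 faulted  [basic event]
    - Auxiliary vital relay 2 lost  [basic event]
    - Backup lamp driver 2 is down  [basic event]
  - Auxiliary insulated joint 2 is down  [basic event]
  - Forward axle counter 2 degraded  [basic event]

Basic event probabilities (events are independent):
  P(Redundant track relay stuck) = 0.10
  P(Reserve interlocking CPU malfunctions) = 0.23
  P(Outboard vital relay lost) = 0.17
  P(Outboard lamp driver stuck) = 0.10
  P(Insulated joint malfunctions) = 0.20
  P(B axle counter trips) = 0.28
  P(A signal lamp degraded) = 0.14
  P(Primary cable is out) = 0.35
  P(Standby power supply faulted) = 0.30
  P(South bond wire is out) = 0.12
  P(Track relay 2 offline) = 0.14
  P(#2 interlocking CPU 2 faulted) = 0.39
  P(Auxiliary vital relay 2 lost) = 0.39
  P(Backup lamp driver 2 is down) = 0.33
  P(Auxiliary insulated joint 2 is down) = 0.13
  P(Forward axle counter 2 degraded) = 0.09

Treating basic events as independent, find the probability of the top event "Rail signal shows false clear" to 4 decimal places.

0.6686

P(Vital path down) [AND] = 0.10 × 0.23 = 0.023000
P(Interlocking logic fails) [OR] = 1 − (1−0.17) × (1−0.10) × (1−0.20) × (1−0.28) = 0.569728
P(Track circuit fails) [OR] = 1 − (1−0.023000) × (1−0.569728) = 0.579624
P(Detection branch lost) [AND] = 0.14 × 0.35 = 0.049000
P(Power stage unavailable) [OR] = 1 − (1−0.30) × (1−0.12) × (1−0.14) × (1−0.39) = 0.676846
P(Signal drive lost) [AND] = 0.049000 × 0.676846 × 0.39 × 0.33 = 0.004268
P(Rail signal shows false clear) [OR] = 1 − (1−0.579624) × (1−0.004268) × (1−0.13) × (1−0.09) = 0.668609
Rounded to 4 decimal places: P(Rail signal shows false clear) ≈ 0.6686.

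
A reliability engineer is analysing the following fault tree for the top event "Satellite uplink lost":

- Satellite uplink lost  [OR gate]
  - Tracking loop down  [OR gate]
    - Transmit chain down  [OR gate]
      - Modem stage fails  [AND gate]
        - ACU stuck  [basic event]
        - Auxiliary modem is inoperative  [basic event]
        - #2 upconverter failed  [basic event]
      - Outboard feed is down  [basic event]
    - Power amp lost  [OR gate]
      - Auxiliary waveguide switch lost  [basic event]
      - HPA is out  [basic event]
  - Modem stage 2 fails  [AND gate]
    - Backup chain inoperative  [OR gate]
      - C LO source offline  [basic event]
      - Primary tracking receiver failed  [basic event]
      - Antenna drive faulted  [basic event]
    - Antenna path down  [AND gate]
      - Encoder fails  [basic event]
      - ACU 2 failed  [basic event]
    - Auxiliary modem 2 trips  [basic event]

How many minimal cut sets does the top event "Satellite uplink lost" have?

Modem stage fails [AND]: one cut set from each child combined → 1 × 1 × 1 = 1 cut set(s).
Transmit chain down [OR]: union of children's cut sets → 2 cut set(s).
Power amp lost [OR]: union of children's cut sets → 2 cut set(s).
Tracking loop down [OR]: union of children's cut sets → 4 cut set(s).
Backup chain inoperative [OR]: union of children's cut sets → 3 cut set(s).
Antenna path down [AND]: one cut set from each child combined → 1 × 1 = 1 cut set(s).
Modem stage 2 fails [AND]: one cut set from each child combined → 3 × 1 × 1 = 3 cut set(s).
Satellite uplink lost [OR]: union of children's cut sets → 7 cut set(s).
Minimal cut sets: {#2 upconverter failed, ACU stuck, Auxiliary modem is inoperative}; {Outboard feed is down}; {Auxiliary waveguide switch lost}; {HPA is out}; {ACU 2 failed, Auxiliary modem 2 trips, C LO source offline, Encoder fails}; {ACU 2 failed, Auxiliary modem 2 trips, Encoder fails, Primary tracking receiver failed}; {ACU 2 failed, Antenna drive faulted, Auxiliary modem 2 trips, Encoder fails}.

7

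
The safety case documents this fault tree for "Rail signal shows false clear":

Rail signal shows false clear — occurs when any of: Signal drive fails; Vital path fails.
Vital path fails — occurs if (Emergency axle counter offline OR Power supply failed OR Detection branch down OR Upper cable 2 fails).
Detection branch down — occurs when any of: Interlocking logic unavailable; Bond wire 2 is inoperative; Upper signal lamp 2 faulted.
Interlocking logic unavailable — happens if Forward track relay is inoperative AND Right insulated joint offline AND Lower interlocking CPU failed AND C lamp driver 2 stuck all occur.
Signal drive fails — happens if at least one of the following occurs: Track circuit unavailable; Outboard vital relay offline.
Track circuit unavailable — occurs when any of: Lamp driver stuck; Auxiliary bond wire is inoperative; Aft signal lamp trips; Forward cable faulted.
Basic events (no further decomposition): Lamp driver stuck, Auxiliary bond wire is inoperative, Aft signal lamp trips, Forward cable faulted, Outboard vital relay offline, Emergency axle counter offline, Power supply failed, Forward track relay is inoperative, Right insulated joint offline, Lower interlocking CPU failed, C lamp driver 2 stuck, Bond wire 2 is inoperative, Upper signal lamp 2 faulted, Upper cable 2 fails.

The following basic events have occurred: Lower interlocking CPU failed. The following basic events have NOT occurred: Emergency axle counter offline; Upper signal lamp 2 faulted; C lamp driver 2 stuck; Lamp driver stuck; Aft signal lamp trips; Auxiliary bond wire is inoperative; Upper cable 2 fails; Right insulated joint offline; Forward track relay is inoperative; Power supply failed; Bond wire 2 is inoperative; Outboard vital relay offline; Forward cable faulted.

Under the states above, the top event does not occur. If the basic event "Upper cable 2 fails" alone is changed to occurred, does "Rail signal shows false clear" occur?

Yes

Counterfactual: set "Upper cable 2 fails" to occurred.
Track circuit unavailable [OR]: Lamp driver stuck=not, Auxiliary bond wire is inoperative=not, Aft signal lamp trips=not, Forward cable faulted=not → no input occurs → does not occur.
Signal drive fails [OR]: Track circuit unavailable=not, Outboard vital relay offline=not → no input occurs → does not occur.
Interlocking logic unavailable [AND]: Forward track relay is inoperative=not, Right insulated joint offline=not, Lower interlocking CPU failed=occurs, C lamp driver 2 stuck=not → not all inputs occur → does not occur.
Detection branch down [OR]: Interlocking logic unavailable=not, Bond wire 2 is inoperative=not, Upper signal lamp 2 faulted=not → no input occurs → does not occur.
Vital path fails [OR]: Emergency axle counter offline=not, Power supply failed=not, Detection branch down=not, Upper cable 2 fails=occurs → at least one input occurs → occurs.
Rail signal shows false clear [OR]: Signal drive fails=not, Vital path fails=occurs → at least one input occurs → occurs.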